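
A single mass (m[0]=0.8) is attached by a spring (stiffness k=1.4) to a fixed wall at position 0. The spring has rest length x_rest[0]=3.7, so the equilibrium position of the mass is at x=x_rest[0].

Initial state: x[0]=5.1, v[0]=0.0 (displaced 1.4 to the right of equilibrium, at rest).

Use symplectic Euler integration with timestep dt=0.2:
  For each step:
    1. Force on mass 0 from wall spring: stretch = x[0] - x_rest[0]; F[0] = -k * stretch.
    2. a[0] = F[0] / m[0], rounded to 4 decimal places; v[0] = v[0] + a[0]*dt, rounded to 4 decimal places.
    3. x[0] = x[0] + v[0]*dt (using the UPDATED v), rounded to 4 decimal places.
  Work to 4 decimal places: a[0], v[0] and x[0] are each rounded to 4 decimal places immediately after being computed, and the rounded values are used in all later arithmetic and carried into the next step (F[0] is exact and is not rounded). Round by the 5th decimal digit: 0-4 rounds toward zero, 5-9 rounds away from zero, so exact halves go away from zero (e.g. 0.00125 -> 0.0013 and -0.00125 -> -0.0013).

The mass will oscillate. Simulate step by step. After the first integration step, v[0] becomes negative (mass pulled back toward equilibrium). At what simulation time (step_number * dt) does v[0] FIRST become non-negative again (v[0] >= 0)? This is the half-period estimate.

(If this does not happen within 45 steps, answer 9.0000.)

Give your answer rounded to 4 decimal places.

Step 0: x=[5.1000] v=[0.0000]
Step 1: x=[5.0020] v=[-0.4900]
Step 2: x=[4.8129] v=[-0.9457]
Step 3: x=[4.5459] v=[-1.3352]
Step 4: x=[4.2196] v=[-1.6313]
Step 5: x=[3.8570] v=[-1.8132]
Step 6: x=[3.4834] v=[-1.8682]
Step 7: x=[3.1249] v=[-1.7924]
Step 8: x=[2.8067] v=[-1.5911]
Step 9: x=[2.5510] v=[-1.2784]
Step 10: x=[2.3758] v=[-0.8762]
Step 11: x=[2.2933] v=[-0.4127]
Step 12: x=[2.3092] v=[0.0796]
First v>=0 after going negative at step 12, time=2.4000

Answer: 2.4000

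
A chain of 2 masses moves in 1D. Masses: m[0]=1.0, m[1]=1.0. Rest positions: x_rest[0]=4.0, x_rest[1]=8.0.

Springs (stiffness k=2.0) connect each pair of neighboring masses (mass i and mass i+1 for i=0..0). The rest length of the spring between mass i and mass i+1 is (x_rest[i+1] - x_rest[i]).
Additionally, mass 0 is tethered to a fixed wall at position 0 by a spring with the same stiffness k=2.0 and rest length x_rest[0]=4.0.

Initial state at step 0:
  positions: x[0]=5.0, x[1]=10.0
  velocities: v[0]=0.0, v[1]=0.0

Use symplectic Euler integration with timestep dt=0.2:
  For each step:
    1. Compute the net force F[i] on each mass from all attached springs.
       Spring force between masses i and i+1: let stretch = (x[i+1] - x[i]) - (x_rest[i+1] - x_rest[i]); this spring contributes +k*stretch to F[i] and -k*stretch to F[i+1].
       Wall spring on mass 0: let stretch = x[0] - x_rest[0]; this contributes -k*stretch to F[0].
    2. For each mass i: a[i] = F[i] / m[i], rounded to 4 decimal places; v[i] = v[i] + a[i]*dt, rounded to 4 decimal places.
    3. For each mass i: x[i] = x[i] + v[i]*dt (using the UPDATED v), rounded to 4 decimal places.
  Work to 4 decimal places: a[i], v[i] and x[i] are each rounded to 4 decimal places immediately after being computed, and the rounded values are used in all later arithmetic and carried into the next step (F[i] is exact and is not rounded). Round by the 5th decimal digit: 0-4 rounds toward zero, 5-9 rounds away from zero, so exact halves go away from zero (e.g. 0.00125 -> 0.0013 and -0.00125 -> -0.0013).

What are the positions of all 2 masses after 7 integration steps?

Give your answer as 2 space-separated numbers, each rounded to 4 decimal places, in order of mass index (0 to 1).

Step 0: x=[5.0000 10.0000] v=[0.0000 0.0000]
Step 1: x=[5.0000 9.9200] v=[0.0000 -0.4000]
Step 2: x=[4.9936 9.7664] v=[-0.0320 -0.7680]
Step 3: x=[4.9695 9.5510] v=[-0.1203 -1.0771]
Step 4: x=[4.9144 9.2891] v=[-0.2755 -1.3097]
Step 5: x=[4.8161 8.9972] v=[-0.4914 -1.4596]
Step 6: x=[4.6670 8.6908] v=[-0.7454 -1.5320]
Step 7: x=[4.4665 8.3825] v=[-1.0027 -1.5415]

Answer: 4.4665 8.3825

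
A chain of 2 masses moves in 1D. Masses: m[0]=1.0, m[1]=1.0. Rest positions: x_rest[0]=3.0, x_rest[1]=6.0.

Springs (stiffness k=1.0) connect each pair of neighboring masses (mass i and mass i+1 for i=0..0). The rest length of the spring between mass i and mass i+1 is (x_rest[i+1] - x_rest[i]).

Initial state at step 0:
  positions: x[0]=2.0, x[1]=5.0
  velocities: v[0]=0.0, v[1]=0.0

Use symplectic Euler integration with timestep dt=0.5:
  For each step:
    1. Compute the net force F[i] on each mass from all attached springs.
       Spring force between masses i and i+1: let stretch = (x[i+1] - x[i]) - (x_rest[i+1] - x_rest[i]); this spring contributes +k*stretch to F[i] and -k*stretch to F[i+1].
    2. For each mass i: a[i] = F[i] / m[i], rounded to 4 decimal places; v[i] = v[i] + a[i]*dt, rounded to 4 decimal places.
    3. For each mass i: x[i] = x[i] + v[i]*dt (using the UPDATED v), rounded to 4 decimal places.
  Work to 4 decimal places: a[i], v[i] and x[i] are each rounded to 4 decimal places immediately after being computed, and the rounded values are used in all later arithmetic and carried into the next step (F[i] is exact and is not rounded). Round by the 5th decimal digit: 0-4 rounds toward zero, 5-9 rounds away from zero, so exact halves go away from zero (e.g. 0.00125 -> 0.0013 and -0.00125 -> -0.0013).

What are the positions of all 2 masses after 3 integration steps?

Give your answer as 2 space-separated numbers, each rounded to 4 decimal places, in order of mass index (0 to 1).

Step 0: x=[2.0000 5.0000] v=[0.0000 0.0000]
Step 1: x=[2.0000 5.0000] v=[0.0000 0.0000]
Step 2: x=[2.0000 5.0000] v=[0.0000 0.0000]
Step 3: x=[2.0000 5.0000] v=[0.0000 0.0000]

Answer: 2.0000 5.0000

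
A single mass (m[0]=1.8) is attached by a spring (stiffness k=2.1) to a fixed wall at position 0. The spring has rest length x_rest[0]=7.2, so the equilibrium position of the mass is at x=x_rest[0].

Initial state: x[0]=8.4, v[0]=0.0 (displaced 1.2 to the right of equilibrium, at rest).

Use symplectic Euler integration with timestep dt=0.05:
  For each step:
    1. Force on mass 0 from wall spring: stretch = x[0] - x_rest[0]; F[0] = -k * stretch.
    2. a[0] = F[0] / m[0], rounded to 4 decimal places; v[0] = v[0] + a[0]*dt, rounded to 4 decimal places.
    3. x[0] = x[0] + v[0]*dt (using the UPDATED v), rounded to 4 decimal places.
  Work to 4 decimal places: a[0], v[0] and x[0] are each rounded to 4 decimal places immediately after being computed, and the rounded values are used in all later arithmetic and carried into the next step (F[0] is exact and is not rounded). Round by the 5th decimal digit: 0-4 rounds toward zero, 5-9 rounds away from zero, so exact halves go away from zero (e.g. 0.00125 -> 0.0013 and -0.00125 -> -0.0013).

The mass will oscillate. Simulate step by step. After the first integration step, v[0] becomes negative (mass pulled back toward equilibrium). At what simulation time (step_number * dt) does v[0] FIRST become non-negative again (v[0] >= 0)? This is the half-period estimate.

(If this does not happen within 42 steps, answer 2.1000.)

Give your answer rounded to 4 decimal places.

Answer: 2.1000

Derivation:
Step 0: x=[8.4000] v=[0.0000]
Step 1: x=[8.3965] v=[-0.0700]
Step 2: x=[8.3895] v=[-0.1398]
Step 3: x=[8.3790] v=[-0.2092]
Step 4: x=[8.3651] v=[-0.2780]
Step 5: x=[8.3478] v=[-0.3460]
Step 6: x=[8.3272] v=[-0.4130]
Step 7: x=[8.3033] v=[-0.4788]
Step 8: x=[8.2761] v=[-0.5432]
Step 9: x=[8.2458] v=[-0.6060]
Step 10: x=[8.2125] v=[-0.6670]
Step 11: x=[8.1762] v=[-0.7261]
Step 12: x=[8.1371] v=[-0.7830]
Step 13: x=[8.0952] v=[-0.8377]
Step 14: x=[8.0507] v=[-0.8899]
Step 15: x=[8.0037] v=[-0.9395]
Step 16: x=[7.9544] v=[-0.9864]
Step 17: x=[7.9029] v=[-1.0304]
Step 18: x=[7.8493] v=[-1.0714]
Step 19: x=[7.7938] v=[-1.1093]
Step 20: x=[7.7366] v=[-1.1439]
Step 21: x=[7.6778] v=[-1.1752]
Step 22: x=[7.6176] v=[-1.2031]
Step 23: x=[7.5562] v=[-1.2275]
Step 24: x=[7.4938] v=[-1.2483]
Step 25: x=[7.4305] v=[-1.2654]
Step 26: x=[7.3666] v=[-1.2788]
Step 27: x=[7.3022] v=[-1.2885]
Step 28: x=[7.2375] v=[-1.2945]
Step 29: x=[7.1727] v=[-1.2967]
Step 30: x=[7.1079] v=[-1.2951]
Step 31: x=[7.0434] v=[-1.2897]
Step 32: x=[6.9794] v=[-1.2806]
Step 33: x=[6.9160] v=[-1.2677]
Step 34: x=[6.8534] v=[-1.2511]
Step 35: x=[6.7919] v=[-1.2309]
Step 36: x=[6.7315] v=[-1.2071]
Step 37: x=[6.6725] v=[-1.1798]
Step 38: x=[6.6151] v=[-1.1490]
Step 39: x=[6.5594] v=[-1.1149]
Step 40: x=[6.5055] v=[-1.0775]
Step 41: x=[6.4537] v=[-1.0370]
Step 42: x=[6.4040] v=[-0.9935]
v[0] did not become non-negative within 42 steps; using fallback time=2.1000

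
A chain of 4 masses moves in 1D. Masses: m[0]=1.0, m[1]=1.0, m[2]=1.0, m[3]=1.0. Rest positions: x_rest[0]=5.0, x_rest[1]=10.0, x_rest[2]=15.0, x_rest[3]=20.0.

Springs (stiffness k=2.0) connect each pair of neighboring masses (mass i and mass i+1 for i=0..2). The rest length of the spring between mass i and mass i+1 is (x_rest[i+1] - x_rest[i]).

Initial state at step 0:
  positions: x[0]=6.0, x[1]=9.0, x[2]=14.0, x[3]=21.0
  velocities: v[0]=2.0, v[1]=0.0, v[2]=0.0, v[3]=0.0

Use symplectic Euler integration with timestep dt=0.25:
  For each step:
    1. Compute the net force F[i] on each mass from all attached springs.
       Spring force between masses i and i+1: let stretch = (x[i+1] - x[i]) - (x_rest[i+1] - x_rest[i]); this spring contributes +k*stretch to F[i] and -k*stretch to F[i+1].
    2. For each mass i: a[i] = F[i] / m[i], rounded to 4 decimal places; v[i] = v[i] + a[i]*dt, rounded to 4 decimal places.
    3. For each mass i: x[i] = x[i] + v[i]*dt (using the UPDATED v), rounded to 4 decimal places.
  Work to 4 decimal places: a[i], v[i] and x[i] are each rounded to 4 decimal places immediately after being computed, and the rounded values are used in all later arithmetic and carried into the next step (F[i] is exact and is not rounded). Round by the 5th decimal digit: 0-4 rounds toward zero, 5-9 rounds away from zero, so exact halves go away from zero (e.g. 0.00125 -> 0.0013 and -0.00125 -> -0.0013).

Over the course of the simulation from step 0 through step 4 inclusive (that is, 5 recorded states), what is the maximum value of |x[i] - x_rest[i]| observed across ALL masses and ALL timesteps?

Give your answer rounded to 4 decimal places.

Answer: 1.2500

Derivation:
Step 0: x=[6.0000 9.0000 14.0000 21.0000] v=[2.0000 0.0000 0.0000 0.0000]
Step 1: x=[6.2500 9.2500 14.2500 20.7500] v=[1.0000 1.0000 1.0000 -1.0000]
Step 2: x=[6.2500 9.7500 14.6875 20.3125] v=[0.0000 2.0000 1.7500 -1.7500]
Step 3: x=[6.0625 10.4297 15.2110 19.7969] v=[-0.7500 2.7188 2.0938 -2.0625]
Step 4: x=[5.7959 11.1612 15.7100 19.3330] v=[-1.0664 2.9259 1.9961 -1.8555]
Max displacement = 1.2500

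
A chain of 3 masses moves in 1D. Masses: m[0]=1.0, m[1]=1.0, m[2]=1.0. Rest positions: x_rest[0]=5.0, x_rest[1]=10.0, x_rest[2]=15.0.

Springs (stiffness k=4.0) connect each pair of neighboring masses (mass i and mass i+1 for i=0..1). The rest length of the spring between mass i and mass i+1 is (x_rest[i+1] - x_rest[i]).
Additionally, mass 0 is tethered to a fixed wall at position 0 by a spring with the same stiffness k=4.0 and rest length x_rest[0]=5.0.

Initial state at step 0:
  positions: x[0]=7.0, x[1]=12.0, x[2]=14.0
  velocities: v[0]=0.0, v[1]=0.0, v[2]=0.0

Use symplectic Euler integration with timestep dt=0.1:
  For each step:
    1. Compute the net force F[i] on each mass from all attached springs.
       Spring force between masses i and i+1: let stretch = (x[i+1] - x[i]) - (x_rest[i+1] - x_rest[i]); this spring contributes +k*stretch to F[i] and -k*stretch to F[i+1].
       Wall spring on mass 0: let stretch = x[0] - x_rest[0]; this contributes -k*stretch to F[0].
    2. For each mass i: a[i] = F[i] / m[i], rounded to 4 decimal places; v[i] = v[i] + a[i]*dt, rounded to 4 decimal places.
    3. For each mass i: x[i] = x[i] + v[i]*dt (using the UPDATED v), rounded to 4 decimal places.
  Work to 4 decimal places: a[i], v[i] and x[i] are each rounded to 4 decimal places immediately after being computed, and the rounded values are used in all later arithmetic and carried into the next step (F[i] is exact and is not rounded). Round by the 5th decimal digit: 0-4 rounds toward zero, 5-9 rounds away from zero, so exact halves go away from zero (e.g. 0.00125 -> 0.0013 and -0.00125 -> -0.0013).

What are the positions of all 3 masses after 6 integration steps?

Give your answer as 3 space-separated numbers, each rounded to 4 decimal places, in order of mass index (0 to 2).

Step 0: x=[7.0000 12.0000 14.0000] v=[0.0000 0.0000 0.0000]
Step 1: x=[6.9200 11.8800 14.1200] v=[-0.8000 -1.2000 1.2000]
Step 2: x=[6.7616 11.6512 14.3504] v=[-1.5840 -2.2880 2.3040]
Step 3: x=[6.5283 11.3348 14.6728] v=[-2.3328 -3.1642 3.2243]
Step 4: x=[6.2262 10.9596 15.0617] v=[-3.0215 -3.7516 3.8891]
Step 5: x=[5.8643 10.5592 15.4865] v=[-3.6186 -4.0041 4.2483]
Step 6: x=[5.4557 10.1681 15.9142] v=[-4.0864 -3.9111 4.2774]

Answer: 5.4557 10.1681 15.9142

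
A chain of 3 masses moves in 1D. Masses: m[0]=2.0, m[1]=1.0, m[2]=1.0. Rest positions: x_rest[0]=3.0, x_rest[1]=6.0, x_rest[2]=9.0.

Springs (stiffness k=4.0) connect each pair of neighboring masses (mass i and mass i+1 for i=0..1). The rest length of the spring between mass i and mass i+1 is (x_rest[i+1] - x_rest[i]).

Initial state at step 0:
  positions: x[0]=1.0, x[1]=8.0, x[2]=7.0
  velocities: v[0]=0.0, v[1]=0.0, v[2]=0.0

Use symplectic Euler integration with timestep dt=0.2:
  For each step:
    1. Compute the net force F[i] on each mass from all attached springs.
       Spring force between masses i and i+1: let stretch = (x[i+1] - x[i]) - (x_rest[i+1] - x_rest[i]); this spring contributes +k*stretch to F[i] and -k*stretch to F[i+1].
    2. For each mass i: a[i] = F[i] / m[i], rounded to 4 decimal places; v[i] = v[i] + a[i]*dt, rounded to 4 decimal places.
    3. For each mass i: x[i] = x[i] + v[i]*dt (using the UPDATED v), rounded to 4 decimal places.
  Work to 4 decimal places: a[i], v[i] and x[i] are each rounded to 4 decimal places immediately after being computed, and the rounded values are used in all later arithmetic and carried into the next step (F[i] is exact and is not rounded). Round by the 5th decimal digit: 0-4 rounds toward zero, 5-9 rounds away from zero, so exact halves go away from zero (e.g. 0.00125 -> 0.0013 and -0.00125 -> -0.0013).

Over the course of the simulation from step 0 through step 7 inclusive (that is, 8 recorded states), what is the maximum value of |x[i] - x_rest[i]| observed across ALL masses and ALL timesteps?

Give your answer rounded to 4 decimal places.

Step 0: x=[1.0000 8.0000 7.0000] v=[0.0000 0.0000 0.0000]
Step 1: x=[1.3200 6.7200 7.6400] v=[1.6000 -6.4000 3.2000]
Step 2: x=[1.8320 4.7232 8.6128] v=[2.5600 -9.9840 4.8640]
Step 3: x=[2.3353 2.8861 9.4433] v=[2.5165 -9.1853 4.1523]
Step 4: x=[2.6427 2.0101 9.7046] v=[1.5368 -4.3802 1.3065]
Step 5: x=[2.6595 2.4664 9.2148] v=[0.0838 2.2815 -2.4491]
Step 6: x=[2.4208 4.0333 8.1252] v=[-1.1934 7.8347 -5.4478]
Step 7: x=[2.0711 5.9969 6.8609] v=[-1.7484 9.8182 -6.3213]
Max displacement = 3.9899

Answer: 3.9899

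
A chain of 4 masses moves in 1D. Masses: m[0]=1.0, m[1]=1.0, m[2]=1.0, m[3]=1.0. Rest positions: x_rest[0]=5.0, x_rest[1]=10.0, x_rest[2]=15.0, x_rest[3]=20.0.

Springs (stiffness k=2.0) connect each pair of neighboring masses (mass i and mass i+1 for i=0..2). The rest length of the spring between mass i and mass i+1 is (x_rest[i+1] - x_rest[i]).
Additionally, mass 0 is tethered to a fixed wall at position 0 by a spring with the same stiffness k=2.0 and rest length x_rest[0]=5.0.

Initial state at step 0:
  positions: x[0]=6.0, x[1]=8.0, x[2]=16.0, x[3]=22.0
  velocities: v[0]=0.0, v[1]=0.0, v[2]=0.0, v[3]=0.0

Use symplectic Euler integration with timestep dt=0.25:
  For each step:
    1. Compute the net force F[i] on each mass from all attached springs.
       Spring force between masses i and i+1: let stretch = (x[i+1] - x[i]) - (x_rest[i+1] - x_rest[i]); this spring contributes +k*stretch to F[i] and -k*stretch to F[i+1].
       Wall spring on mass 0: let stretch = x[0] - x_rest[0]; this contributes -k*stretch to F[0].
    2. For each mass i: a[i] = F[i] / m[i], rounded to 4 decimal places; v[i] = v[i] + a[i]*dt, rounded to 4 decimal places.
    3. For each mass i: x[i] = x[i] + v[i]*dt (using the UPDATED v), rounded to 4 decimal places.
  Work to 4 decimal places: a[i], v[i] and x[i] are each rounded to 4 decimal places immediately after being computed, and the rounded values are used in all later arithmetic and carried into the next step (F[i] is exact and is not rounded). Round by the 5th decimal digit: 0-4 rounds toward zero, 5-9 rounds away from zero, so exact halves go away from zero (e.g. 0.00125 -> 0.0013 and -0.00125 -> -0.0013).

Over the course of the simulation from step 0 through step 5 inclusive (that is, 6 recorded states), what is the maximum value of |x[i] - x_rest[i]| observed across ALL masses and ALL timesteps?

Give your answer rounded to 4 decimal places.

Answer: 2.2125

Derivation:
Step 0: x=[6.0000 8.0000 16.0000 22.0000] v=[0.0000 0.0000 0.0000 0.0000]
Step 1: x=[5.5000 8.7500 15.7500 21.8750] v=[-2.0000 3.0000 -1.0000 -0.5000]
Step 2: x=[4.7188 9.9688 15.3906 21.6094] v=[-3.1250 4.8750 -1.4375 -1.0625]
Step 3: x=[4.0040 11.2090 15.1309 21.1914] v=[-2.8594 4.9609 -1.0390 -1.6719]
Step 4: x=[3.6893 12.0389 15.1385 20.6409] v=[-1.2589 3.3194 0.0303 -2.2022]
Step 5: x=[3.9571 12.2125 15.4464 20.0276] v=[1.0713 0.6944 1.2317 -2.4534]
Max displacement = 2.2125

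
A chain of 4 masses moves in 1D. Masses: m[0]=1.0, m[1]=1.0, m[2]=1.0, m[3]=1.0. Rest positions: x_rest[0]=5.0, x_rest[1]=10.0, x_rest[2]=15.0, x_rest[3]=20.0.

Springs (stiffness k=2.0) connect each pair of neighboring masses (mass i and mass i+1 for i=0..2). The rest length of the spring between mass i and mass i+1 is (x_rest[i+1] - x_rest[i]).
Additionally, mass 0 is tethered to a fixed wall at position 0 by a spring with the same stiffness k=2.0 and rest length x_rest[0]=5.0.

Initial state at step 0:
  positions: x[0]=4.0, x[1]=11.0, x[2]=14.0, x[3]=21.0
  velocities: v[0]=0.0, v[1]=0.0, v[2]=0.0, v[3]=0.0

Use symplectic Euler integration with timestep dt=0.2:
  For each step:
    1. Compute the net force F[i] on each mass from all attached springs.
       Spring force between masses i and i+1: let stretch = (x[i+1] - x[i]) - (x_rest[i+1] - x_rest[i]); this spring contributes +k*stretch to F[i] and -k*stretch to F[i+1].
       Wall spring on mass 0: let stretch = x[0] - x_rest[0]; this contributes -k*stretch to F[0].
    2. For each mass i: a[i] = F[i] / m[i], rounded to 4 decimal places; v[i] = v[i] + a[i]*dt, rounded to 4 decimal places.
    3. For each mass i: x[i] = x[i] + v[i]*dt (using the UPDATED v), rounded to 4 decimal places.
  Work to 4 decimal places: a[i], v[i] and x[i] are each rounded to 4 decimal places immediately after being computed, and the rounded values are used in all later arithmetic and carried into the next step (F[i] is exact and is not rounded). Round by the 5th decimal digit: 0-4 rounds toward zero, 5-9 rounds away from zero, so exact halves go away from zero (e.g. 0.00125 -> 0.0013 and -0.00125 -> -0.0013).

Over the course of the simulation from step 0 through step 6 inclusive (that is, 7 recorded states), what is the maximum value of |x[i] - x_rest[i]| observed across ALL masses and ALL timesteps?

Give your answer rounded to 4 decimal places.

Step 0: x=[4.0000 11.0000 14.0000 21.0000] v=[0.0000 0.0000 0.0000 0.0000]
Step 1: x=[4.2400 10.6800 14.3200 20.8400] v=[1.2000 -1.6000 1.6000 -0.8000]
Step 2: x=[4.6560 10.1360 14.8704 20.5584] v=[2.0800 -2.7200 2.7520 -1.4080]
Step 3: x=[5.1379 9.5324 15.4971 20.2218] v=[2.4096 -3.0182 3.1334 -1.6832]
Step 4: x=[5.5603 9.0544 16.0246 19.9072] v=[2.1122 -2.3901 2.6374 -1.5731]
Step 5: x=[5.8174 8.8545 16.3051 19.6820] v=[1.2857 -0.9997 1.4024 -1.1261]
Step 6: x=[5.8521 9.0076 16.2597 19.5866] v=[0.1736 0.7657 -0.2271 -0.4769]
Max displacement = 1.3051

Answer: 1.3051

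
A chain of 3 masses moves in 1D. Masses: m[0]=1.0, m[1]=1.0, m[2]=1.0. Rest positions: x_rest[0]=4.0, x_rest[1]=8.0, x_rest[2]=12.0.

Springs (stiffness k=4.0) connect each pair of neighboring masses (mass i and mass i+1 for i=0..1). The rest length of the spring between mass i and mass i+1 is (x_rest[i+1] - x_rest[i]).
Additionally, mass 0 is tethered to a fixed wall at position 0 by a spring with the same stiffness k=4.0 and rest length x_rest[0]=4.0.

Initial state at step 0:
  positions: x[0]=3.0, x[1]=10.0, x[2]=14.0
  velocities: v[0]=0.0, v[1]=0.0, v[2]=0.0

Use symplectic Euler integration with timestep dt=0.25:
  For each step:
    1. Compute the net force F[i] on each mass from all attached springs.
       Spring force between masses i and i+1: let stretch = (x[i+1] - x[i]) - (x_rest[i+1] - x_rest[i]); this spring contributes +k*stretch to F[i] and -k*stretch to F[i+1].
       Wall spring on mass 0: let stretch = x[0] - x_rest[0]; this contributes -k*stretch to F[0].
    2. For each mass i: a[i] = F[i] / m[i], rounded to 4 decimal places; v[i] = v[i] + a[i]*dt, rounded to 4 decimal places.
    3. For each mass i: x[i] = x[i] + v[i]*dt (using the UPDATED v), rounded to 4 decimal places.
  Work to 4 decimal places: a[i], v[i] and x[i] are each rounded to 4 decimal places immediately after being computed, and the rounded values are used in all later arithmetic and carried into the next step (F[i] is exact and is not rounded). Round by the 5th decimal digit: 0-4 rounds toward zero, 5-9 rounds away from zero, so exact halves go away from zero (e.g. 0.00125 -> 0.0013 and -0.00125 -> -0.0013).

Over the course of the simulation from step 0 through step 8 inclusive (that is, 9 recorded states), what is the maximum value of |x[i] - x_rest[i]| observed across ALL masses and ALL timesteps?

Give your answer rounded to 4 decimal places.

Answer: 2.0625

Derivation:
Step 0: x=[3.0000 10.0000 14.0000] v=[0.0000 0.0000 0.0000]
Step 1: x=[4.0000 9.2500 14.0000] v=[4.0000 -3.0000 0.0000]
Step 2: x=[5.3125 8.3750 13.8125] v=[5.2500 -3.5000 -0.7500]
Step 3: x=[6.0625 8.0938 13.2656] v=[3.0000 -1.1250 -2.1875]
Step 4: x=[5.8047 8.5977 12.4258] v=[-1.0312 2.0155 -3.3593]
Step 5: x=[4.7940 9.3604 11.6290] v=[-4.0429 3.0506 -3.1874]
Step 6: x=[3.7264 9.5486 11.2650] v=[-4.2705 0.7528 -1.4560]
Step 7: x=[3.1827 8.7104 11.4719] v=[-2.1747 -3.3530 0.8276]
Step 8: x=[3.2253 7.1806 11.9884] v=[0.1703 -6.1192 2.0661]
Max displacement = 2.0625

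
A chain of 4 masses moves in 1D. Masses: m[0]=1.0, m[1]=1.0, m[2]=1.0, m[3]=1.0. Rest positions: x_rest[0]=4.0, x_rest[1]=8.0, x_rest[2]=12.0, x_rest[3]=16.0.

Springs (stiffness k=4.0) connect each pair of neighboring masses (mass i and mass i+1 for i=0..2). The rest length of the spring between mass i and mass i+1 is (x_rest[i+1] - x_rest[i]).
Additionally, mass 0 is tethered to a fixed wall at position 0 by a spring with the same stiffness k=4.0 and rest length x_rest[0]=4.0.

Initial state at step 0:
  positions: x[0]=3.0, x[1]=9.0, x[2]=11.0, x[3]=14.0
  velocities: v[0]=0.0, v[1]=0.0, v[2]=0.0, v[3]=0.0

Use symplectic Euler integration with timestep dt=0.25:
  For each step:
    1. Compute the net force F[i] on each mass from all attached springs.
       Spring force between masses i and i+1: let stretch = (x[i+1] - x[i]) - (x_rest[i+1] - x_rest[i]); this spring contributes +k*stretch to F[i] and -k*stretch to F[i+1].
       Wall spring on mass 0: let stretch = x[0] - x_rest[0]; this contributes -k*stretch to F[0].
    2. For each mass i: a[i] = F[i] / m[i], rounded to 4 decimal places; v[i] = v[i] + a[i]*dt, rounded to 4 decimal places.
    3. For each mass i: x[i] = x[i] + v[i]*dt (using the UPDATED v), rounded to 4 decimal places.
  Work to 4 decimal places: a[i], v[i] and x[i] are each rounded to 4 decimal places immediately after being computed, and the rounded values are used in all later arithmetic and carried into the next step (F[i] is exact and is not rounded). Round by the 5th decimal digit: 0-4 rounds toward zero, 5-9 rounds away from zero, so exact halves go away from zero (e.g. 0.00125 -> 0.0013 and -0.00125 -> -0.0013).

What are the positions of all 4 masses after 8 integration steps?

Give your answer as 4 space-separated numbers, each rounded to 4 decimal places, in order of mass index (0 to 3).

Step 0: x=[3.0000 9.0000 11.0000 14.0000] v=[0.0000 0.0000 0.0000 0.0000]
Step 1: x=[3.7500 8.0000 11.2500 14.2500] v=[3.0000 -4.0000 1.0000 1.0000]
Step 2: x=[4.6250 6.7500 11.4375 14.7500] v=[3.5000 -5.0000 0.7500 2.0000]
Step 3: x=[4.8750 6.1406 11.2813 15.4219] v=[1.0000 -2.4375 -0.6250 2.6875]
Step 4: x=[4.2227 6.5000 10.8750 16.0586] v=[-2.6094 1.4376 -1.6251 2.5469]
Step 5: x=[3.0840 7.3838 10.6709 16.3994] v=[-4.5548 3.5353 -0.8165 1.3633]
Step 6: x=[2.2493 8.0145 11.0771 16.3081] v=[-3.3390 2.5226 1.6249 -0.3652]
Step 7: x=[2.2935 7.9695 12.0254 15.9091] v=[0.1769 -0.1800 3.7933 -1.5962]
Step 8: x=[3.1834 7.5195 12.9307 15.5391] v=[3.5594 -1.8001 3.6211 -1.4799]

Answer: 3.1834 7.5195 12.9307 15.5391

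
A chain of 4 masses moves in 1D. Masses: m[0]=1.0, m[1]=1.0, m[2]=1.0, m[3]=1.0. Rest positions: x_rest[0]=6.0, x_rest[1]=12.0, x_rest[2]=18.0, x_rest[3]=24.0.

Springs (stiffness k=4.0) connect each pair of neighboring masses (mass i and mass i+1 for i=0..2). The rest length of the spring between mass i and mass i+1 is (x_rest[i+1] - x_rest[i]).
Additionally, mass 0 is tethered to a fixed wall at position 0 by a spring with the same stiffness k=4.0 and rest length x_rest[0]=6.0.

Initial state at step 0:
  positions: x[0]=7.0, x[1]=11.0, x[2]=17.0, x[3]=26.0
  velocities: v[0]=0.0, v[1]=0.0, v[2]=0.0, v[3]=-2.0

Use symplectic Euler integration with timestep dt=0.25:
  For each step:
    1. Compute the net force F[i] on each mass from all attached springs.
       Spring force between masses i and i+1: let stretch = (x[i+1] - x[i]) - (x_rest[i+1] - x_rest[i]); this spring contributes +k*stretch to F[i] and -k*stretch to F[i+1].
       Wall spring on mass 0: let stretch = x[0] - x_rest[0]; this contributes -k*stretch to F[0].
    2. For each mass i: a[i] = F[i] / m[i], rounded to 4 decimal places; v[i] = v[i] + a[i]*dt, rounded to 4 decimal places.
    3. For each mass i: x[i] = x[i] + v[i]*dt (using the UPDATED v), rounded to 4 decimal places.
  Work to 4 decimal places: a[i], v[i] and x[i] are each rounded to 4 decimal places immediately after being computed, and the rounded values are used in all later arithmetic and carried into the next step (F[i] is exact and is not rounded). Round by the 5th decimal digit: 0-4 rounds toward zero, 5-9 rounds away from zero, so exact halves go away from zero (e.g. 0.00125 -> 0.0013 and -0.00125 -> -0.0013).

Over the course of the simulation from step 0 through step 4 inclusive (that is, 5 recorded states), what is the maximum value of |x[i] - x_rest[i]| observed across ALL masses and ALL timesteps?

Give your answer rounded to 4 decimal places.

Answer: 2.2695

Derivation:
Step 0: x=[7.0000 11.0000 17.0000 26.0000] v=[0.0000 0.0000 0.0000 -2.0000]
Step 1: x=[6.2500 11.5000 17.7500 24.7500] v=[-3.0000 2.0000 3.0000 -5.0000]
Step 2: x=[5.2500 12.2500 18.6875 23.2500] v=[-4.0000 3.0000 3.7500 -6.0000]
Step 3: x=[4.6875 12.8594 19.1563 22.1094] v=[-2.2500 2.4375 1.8750 -4.5625]
Step 4: x=[4.9961 13.0000 18.7891 21.7305] v=[1.2344 0.5625 -1.4688 -1.5156]
Max displacement = 2.2695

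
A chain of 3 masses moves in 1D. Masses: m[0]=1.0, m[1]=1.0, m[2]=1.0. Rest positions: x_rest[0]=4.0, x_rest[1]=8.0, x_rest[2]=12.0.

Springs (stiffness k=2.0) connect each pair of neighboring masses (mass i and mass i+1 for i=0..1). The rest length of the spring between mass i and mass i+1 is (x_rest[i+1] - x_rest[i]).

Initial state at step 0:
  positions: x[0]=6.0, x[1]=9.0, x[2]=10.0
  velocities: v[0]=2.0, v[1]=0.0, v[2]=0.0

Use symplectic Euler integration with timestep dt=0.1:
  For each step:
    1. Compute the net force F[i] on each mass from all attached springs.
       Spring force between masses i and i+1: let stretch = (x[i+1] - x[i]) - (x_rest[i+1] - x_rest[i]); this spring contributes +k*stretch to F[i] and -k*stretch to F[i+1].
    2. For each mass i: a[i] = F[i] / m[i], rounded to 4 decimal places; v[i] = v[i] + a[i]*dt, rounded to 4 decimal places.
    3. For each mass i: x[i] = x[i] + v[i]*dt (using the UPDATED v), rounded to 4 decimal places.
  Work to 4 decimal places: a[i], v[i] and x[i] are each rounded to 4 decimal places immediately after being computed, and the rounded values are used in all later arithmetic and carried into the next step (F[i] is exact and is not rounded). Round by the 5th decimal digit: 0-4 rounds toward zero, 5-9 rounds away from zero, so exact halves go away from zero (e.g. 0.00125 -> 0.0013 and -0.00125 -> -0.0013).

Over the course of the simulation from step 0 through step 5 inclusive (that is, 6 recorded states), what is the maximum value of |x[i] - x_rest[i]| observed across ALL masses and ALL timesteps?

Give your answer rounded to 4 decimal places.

Step 0: x=[6.0000 9.0000 10.0000] v=[2.0000 0.0000 0.0000]
Step 1: x=[6.1800 8.9600 10.0600] v=[1.8000 -0.4000 0.6000]
Step 2: x=[6.3356 8.8864 10.1780] v=[1.5560 -0.7360 1.1800]
Step 3: x=[6.4622 8.7876 10.3502] v=[1.2662 -0.9878 1.7217]
Step 4: x=[6.5553 8.6736 10.5711] v=[0.9313 -1.1404 2.2092]
Step 5: x=[6.6108 8.5551 10.8341] v=[0.5550 -1.1846 2.6297]
Max displacement = 2.6108

Answer: 2.6108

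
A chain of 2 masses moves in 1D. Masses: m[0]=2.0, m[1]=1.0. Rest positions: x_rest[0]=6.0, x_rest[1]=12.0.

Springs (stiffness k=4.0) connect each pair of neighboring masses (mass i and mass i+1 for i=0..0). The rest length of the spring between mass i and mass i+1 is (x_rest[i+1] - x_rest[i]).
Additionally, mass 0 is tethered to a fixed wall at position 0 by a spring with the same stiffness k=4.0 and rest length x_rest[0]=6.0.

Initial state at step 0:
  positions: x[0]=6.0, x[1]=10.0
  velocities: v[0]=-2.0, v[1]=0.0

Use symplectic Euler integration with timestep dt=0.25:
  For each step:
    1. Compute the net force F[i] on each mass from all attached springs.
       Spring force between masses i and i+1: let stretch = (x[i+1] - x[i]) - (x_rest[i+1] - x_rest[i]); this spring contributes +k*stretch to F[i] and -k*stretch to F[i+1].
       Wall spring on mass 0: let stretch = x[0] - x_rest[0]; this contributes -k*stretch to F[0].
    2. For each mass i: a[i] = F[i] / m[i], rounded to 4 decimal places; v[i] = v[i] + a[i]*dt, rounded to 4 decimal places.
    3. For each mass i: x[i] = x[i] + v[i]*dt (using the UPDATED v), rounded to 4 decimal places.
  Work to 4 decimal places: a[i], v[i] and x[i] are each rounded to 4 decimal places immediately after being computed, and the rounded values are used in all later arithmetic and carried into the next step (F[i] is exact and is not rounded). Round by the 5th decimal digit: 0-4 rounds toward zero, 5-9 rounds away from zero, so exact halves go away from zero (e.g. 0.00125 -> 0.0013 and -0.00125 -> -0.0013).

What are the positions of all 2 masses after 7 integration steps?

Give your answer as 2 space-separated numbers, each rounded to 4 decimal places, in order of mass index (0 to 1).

Step 0: x=[6.0000 10.0000] v=[-2.0000 0.0000]
Step 1: x=[5.2500 10.5000] v=[-3.0000 2.0000]
Step 2: x=[4.5000 11.1875] v=[-3.0000 2.7500]
Step 3: x=[4.0234 11.7031] v=[-1.9063 2.0625]
Step 4: x=[4.0039 11.7988] v=[-0.0782 0.3828]
Step 5: x=[4.4582 11.4458] v=[1.8173 -1.4121]
Step 6: x=[5.2287 10.8459] v=[3.0820 -2.3997]
Step 7: x=[6.0478 10.3417] v=[3.2763 -2.0169]

Answer: 6.0478 10.3417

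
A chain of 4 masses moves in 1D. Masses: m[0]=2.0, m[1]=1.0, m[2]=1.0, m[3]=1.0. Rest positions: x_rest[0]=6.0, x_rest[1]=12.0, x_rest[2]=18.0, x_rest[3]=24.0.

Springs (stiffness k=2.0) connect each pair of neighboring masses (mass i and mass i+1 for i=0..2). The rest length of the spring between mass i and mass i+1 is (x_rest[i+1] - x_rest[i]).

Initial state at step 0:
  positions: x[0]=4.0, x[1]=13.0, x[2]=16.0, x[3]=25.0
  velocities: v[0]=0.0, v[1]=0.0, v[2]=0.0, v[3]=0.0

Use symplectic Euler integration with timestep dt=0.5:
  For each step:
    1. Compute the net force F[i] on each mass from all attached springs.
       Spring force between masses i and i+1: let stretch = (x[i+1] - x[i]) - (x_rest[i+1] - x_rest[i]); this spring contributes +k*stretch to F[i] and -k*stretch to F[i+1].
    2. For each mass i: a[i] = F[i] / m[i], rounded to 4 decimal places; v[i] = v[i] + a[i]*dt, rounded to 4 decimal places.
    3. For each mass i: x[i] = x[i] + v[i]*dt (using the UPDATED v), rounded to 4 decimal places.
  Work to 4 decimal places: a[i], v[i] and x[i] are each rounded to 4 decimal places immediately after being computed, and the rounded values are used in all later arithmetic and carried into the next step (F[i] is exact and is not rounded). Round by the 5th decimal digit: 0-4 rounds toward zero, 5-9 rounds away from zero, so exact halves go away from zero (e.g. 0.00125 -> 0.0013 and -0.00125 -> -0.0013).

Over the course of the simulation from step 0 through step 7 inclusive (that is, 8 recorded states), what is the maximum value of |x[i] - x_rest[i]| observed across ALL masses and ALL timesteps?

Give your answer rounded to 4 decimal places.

Answer: 3.7343

Derivation:
Step 0: x=[4.0000 13.0000 16.0000 25.0000] v=[0.0000 0.0000 0.0000 0.0000]
Step 1: x=[4.7500 10.0000 19.0000 23.5000] v=[1.5000 -6.0000 6.0000 -3.0000]
Step 2: x=[5.3125 8.8750 19.7500 22.7500] v=[1.1250 -2.2500 1.5000 -1.5000]
Step 3: x=[5.2656 11.4063 16.5625 23.5000] v=[-0.0938 5.0625 -6.3750 1.5000]
Step 4: x=[5.2539 13.4453 14.2657 23.7813] v=[-0.0235 4.0780 -4.5937 0.5625]
Step 5: x=[5.7900 11.7988 16.3165 22.3048] v=[1.0722 -3.2930 4.1015 -2.9531]
Step 6: x=[6.3283 9.4068 19.1026 20.8341] v=[1.0766 -4.7841 5.5721 -2.9414]
Step 7: x=[6.1362 10.3234 17.9065 21.4977] v=[-0.3842 1.8332 -2.3922 1.3271]
Max displacement = 3.7343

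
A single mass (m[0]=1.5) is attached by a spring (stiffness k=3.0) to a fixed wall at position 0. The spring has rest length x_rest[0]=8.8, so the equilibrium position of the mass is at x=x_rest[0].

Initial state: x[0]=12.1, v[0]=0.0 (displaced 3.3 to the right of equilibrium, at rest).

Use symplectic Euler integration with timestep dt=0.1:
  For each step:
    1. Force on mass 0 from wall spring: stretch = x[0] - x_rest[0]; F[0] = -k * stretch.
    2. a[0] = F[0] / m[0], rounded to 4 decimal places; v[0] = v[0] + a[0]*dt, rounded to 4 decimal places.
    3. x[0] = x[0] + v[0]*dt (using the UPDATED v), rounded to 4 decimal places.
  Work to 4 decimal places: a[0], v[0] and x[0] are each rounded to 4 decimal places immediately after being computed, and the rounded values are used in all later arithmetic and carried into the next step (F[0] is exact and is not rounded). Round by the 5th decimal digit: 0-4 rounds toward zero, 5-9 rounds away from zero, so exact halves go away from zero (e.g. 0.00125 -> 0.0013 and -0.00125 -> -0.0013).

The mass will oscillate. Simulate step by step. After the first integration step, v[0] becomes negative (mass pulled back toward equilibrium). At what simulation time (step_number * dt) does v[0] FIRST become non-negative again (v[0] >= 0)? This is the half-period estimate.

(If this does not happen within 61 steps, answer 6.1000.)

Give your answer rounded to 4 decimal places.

Answer: 2.3000

Derivation:
Step 0: x=[12.1000] v=[0.0000]
Step 1: x=[12.0340] v=[-0.6600]
Step 2: x=[11.9033] v=[-1.3068]
Step 3: x=[11.7106] v=[-1.9275]
Step 4: x=[11.4596] v=[-2.5096]
Step 5: x=[11.1555] v=[-3.0415]
Step 6: x=[10.8042] v=[-3.5126]
Step 7: x=[10.4129] v=[-3.9134]
Step 8: x=[9.9893] v=[-4.2360]
Step 9: x=[9.5419] v=[-4.4739]
Step 10: x=[9.0797] v=[-4.6223]
Step 11: x=[8.6119] v=[-4.6782]
Step 12: x=[8.1478] v=[-4.6406]
Step 13: x=[7.6968] v=[-4.5102]
Step 14: x=[7.2678] v=[-4.2896]
Step 15: x=[6.8695] v=[-3.9832]
Step 16: x=[6.5098] v=[-3.5971]
Step 17: x=[6.1959] v=[-3.1391]
Step 18: x=[5.9341] v=[-2.6183]
Step 19: x=[5.7296] v=[-2.0451]
Step 20: x=[5.5865] v=[-1.4310]
Step 21: x=[5.5077] v=[-0.7883]
Step 22: x=[5.4947] v=[-0.1298]
Step 23: x=[5.5478] v=[0.5313]
First v>=0 after going negative at step 23, time=2.3000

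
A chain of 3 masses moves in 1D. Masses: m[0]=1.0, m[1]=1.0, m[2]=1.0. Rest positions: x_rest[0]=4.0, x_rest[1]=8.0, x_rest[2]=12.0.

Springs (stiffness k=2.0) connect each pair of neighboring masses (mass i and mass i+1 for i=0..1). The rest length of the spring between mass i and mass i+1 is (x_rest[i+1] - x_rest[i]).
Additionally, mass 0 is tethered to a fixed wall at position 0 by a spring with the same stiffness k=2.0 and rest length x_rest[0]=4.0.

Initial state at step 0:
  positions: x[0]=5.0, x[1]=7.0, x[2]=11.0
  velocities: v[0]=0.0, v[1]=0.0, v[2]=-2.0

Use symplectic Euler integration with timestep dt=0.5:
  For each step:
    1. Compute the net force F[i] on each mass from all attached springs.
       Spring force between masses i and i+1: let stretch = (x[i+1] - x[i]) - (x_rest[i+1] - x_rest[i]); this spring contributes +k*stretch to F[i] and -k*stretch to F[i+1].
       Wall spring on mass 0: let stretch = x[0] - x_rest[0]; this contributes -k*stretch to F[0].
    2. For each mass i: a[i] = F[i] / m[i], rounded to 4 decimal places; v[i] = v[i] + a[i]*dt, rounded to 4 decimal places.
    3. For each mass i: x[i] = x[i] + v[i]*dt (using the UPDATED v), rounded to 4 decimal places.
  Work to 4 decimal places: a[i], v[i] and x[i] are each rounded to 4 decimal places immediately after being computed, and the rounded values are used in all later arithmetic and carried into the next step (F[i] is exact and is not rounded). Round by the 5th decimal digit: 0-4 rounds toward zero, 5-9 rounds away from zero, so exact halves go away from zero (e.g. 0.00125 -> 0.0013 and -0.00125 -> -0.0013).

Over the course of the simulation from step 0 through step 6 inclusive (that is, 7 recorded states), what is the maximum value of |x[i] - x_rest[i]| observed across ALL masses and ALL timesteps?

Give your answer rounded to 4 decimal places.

Step 0: x=[5.0000 7.0000 11.0000] v=[0.0000 0.0000 -2.0000]
Step 1: x=[3.5000 8.0000 10.0000] v=[-3.0000 2.0000 -2.0000]
Step 2: x=[2.5000 7.7500 10.0000] v=[-2.0000 -0.5000 0.0000]
Step 3: x=[2.8750 6.0000 10.8750] v=[0.7500 -3.5000 1.7500]
Step 4: x=[3.3750 5.1250 11.3125] v=[1.0000 -1.7500 0.8750]
Step 5: x=[3.0625 6.4688 10.6563] v=[-0.6250 2.6875 -1.3125]
Step 6: x=[2.9219 8.2032 9.9063] v=[-0.2812 3.4687 -1.5000]
Max displacement = 2.8750

Answer: 2.8750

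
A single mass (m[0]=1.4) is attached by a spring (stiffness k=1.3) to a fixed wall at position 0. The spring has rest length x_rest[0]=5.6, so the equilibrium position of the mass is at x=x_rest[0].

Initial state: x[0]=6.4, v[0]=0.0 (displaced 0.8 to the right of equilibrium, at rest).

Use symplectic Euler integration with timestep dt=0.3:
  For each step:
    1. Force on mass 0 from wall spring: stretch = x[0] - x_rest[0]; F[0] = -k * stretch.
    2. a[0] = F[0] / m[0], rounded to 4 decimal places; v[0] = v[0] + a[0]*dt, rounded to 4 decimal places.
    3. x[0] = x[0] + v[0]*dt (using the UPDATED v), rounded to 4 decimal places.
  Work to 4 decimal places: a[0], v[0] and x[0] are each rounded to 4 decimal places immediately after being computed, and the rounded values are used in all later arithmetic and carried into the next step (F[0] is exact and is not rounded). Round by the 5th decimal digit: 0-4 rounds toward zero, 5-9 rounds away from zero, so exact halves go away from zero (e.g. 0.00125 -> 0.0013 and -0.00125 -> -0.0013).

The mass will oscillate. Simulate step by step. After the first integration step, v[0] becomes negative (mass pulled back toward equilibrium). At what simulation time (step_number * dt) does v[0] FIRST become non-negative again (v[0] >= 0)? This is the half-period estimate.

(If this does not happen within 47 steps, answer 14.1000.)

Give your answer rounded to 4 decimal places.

Step 0: x=[6.4000] v=[0.0000]
Step 1: x=[6.3331] v=[-0.2229]
Step 2: x=[6.2050] v=[-0.4271]
Step 3: x=[6.0263] v=[-0.5956]
Step 4: x=[5.8120] v=[-0.7144]
Step 5: x=[5.5800] v=[-0.7735]
Step 6: x=[5.3496] v=[-0.7679]
Step 7: x=[5.1401] v=[-0.6982]
Step 8: x=[4.9691] v=[-0.5701]
Step 9: x=[4.8508] v=[-0.3944]
Step 10: x=[4.7951] v=[-0.1857]
Step 11: x=[4.8067] v=[0.0385]
First v>=0 after going negative at step 11, time=3.3000

Answer: 3.3000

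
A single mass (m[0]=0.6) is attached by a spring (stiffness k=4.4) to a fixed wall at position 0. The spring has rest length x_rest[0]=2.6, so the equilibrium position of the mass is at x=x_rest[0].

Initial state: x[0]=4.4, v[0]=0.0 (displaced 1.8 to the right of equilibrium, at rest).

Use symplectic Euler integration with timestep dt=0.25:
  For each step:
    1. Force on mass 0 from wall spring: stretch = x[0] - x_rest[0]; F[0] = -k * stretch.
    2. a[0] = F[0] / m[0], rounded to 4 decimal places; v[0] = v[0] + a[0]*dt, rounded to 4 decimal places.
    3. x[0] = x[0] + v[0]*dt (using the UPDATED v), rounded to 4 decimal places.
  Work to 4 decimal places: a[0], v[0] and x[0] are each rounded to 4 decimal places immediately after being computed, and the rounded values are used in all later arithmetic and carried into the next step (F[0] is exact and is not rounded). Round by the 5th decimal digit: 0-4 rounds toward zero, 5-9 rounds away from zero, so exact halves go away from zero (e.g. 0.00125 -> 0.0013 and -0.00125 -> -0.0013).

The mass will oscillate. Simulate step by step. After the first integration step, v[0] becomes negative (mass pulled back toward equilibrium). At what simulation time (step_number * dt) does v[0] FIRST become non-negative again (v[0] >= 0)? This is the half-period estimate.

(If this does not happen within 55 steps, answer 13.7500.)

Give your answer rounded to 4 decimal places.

Answer: 1.2500

Derivation:
Step 0: x=[4.4000] v=[0.0000]
Step 1: x=[3.5750] v=[-3.3000]
Step 2: x=[2.3031] v=[-5.0875]
Step 3: x=[1.1673] v=[-4.5432]
Step 4: x=[0.6882] v=[-1.9166]
Step 5: x=[1.0853] v=[1.5884]
First v>=0 after going negative at step 5, time=1.2500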